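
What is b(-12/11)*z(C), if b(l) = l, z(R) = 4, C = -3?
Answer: -48/11 ≈ -4.3636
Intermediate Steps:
b(-12/11)*z(C) = -12/11*4 = -48/11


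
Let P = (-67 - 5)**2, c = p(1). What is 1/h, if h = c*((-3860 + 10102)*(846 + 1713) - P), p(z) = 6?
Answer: 1/95808564 ≈ 1.0437e-8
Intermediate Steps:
c = 6
P = 5184 (P = (-72)**2 = 5184)
h = 95808564 (h = 6*((-3860 + 10102)*(846 + 1713) - 1*5184) = 6*(6242*2559 - 5184) = 6*(15973278 - 5184) = 6*15968094 = 95808564)
1/h = 1/95808564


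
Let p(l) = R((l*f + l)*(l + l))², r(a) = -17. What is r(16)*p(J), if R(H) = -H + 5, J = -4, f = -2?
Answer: -23273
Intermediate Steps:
R(H) = 5 - H
p(l) = (5 + 2*l²)² (p(l) = (5 - (l*(-2) + l)*(l + l))² = (5 - (-2*l + l)*2*l)² = (5 - (-l)*2*l)² = (5 - (-2)*l²)² = (5 + 2*l²)²)
r(16)*p(J) = -17*(5 + 2*(-4)²)² = -17*(5 + 2*16)² = -17*(5 + 32)² = -17*37² = -17*1369 = -23273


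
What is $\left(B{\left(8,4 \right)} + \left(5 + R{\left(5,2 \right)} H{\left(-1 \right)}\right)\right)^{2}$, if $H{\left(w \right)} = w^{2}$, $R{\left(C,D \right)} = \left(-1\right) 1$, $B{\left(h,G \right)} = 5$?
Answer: $81$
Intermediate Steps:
$R{\left(C,D \right)} = -1$
$\left(B{\left(8,4 \right)} + \left(5 + R{\left(5,2 \right)} H{\left(-1 \right)}\right)\right)^{2} = \left(5 + \left(5 - \left(-1\right)^{2}\right)\right)^{2} = \left(5 + \left(5 - 1\right)\right)^{2} = \left(5 + 4\right)^{2} = 9^{2} = 81$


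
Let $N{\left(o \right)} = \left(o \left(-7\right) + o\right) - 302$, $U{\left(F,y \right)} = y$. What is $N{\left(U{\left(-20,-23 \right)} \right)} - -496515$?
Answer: $496351$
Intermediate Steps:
$N{\left(o \right)} = -302 - 6 o$ ($N{\left(o \right)} = \left(- 7 o + o\right) - 302 = - 6 o - 302 = -302 - 6 o$)
$N{\left(U{\left(-20,-23 \right)} \right)} - -496515 = \left(-302 - -138\right) - -496515 = \left(-302 + 138\right) + 496515 = -164 + 496515 = 496351$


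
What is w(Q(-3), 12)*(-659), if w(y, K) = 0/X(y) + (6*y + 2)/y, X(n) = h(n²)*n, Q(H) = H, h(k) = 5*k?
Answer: -10544/3 ≈ -3514.7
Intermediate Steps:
X(n) = 5*n³ (X(n) = (5*n²)*n = 5*n³)
w(y, K) = (2 + 6*y)/y (w(y, K) = 0/((5*y³)) + (6*y + 2)/y = 0*(1/(5*y³)) + (2 + 6*y)/y = 0 + (2 + 6*y)/y = (2 + 6*y)/y)
w(Q(-3), 12)*(-659) = (6 + 2/(-3))*(-659) = (6 + 2*(-⅓))*(-659) = (6 - ⅔)*(-659) = (16/3)*(-659) = -10544/3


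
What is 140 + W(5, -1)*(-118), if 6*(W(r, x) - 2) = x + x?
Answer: -170/3 ≈ -56.667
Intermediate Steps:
W(r, x) = 2 + x/3 (W(r, x) = 2 + (x + x)/6 = 2 + (2*x)/6 = 2 + x/3)
140 + W(5, -1)*(-118) = 140 + (2 + (1/3)*(-1))*(-118) = 140 + (2 - 1/3)*(-118) = 140 + (5/3)*(-118) = 140 - 590/3 = -170/3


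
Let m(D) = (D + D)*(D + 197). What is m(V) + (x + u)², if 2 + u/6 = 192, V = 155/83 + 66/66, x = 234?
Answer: 13013474128/6889 ≈ 1.8890e+6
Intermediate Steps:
V = 238/83 (V = 155*(1/83) + 66*(1/66) = 155/83 + 1 = 238/83 ≈ 2.8675)
u = 1140 (u = -12 + 6*192 = -12 + 1152 = 1140)
m(D) = 2*D*(197 + D) (m(D) = (2*D)*(197 + D) = 2*D*(197 + D))
m(V) + (x + u)² = 2*(238/83)*(197 + 238/83) + (234 + 1140)² = 2*(238/83)*(16589/83) + 1374² = 7896364/6889 + 1887876 = 13013474128/6889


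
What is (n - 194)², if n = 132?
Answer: 3844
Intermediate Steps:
(n - 194)² = (132 - 194)² = (-62)² = 3844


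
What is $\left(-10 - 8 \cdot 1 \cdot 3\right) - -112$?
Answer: $78$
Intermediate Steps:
$\left(-10 - 8 \cdot 1 \cdot 3\right) - -112 = \left(-10 - 24\right) + 112 = -34 + 112 = 78$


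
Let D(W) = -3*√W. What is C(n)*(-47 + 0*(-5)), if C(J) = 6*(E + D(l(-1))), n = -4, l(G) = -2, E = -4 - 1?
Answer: 1410 + 846*I*√2 ≈ 1410.0 + 1196.4*I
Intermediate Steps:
E = -5
C(J) = -30 - 18*I*√2 (C(J) = 6*(-5 - 3*I*√2) = -30 - 18*I*√2)
C(n)*(-47 + 0*(-5)) = (-30 - 18*I*√2)*(-47 + 0*(-5)) = (-30 - 18*I*√2)*(-47 + 0) = (-30 - 18*I*√2)*(-47) = 1410 + 846*I*√2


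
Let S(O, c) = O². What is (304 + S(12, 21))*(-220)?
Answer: -98560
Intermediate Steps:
(304 + S(12, 21))*(-220) = (304 + 12²)*(-220) = (304 + 144)*(-220) = 448*(-220) = -98560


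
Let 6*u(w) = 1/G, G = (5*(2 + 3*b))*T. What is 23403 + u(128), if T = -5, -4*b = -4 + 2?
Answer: 12286574/525 ≈ 23403.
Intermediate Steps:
b = 1/2 (b = -(-4 + 2)/4 = -1/4*(-2) = 1/2 ≈ 0.50000)
G = -175/2 (G = (5*(2 + 3*(1/2)))*(-5) = (5*(2 + 3/2))*(-5) = (5*(7/2))*(-5) = (35/2)*(-5) = -175/2 ≈ -87.500)
u(w) = -1/525 (u(w) = 1/(6*(-175/2)) = (1/6)*(-2/175) = -1/525)
23403 + u(128) = 23403 - 1/525 = 12286574/525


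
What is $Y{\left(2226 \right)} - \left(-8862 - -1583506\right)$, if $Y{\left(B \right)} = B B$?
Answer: $3380432$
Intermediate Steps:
$Y{\left(B \right)} = B^{2}$
$Y{\left(2226 \right)} - \left(-8862 - -1583506\right) = 2226^{2} - \left(-8862 - -1583506\right) = 4955076 - \left(-8862 + 1583506\right) = 4955076 - 1574644 = 3380432$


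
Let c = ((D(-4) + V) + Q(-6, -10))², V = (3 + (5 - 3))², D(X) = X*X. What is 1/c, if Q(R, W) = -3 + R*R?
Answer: 1/5476 ≈ 0.00018262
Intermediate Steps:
D(X) = X²
Q(R, W) = -3 + R²
V = 25 (V = (3 + 2)² = 5² = 25)
c = 5476 (c = (((-4)² + 25) + (-3 + (-6)²))² = ((16 + 25) + (-3 + 36))² = (41 + 33)² = 74² = 5476)
1/c = 1/5476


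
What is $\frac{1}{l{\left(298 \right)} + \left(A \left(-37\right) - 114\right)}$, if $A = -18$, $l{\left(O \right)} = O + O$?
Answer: $\frac{1}{1148} \approx 0.00087108$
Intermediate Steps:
$l{\left(O \right)} = 2 O$
$\frac{1}{l{\left(298 \right)} + \left(A \left(-37\right) - 114\right)} = \frac{1}{2 \cdot 298 - -552} = \frac{1}{596 + \left(666 - 114\right)} = \frac{1}{596 + 552} = \frac{1}{1148}$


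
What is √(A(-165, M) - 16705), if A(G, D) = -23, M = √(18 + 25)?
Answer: 2*I*√4182 ≈ 129.34*I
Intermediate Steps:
M = √43 ≈ 6.5574
√(A(-165, M) - 16705) = √(-23 - 16705) = √(-16728) = 2*I*√4182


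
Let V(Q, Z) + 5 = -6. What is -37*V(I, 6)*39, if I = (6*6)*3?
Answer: 15873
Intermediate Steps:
I = 108 (I = 36*3 = 108)
V(Q, Z) = -11 (V(Q, Z) = -5 - 6 = -11)
-37*V(I, 6)*39 = -37*(-11)*39 = 407*39 = 15873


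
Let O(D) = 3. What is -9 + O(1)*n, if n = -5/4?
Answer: -51/4 ≈ -12.750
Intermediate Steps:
n = -5/4 (n = -5*1/4 = -5/4 ≈ -1.2500)
-9 + O(1)*n = -9 + 3*(-5/4) = -9 - 15/4 = -51/4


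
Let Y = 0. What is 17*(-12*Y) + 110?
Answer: 110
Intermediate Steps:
17*(-12*Y) + 110 = 17*(-12*0) + 110 = 17*0 + 110 = 0 + 110 = 110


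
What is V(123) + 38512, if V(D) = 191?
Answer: 38703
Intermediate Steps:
V(123) + 38512 = 191 + 38512 = 38703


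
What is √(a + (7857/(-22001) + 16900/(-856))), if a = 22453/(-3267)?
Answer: I*√119594816605699014/66587598 ≈ 5.1935*I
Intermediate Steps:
a = -22453/3267 (a = 22453*(-1/3267) = -22453/3267 ≈ -6.8727)
√(a + (7857/(-22001) + 16900/(-856))) = √(-22453/3267 + (7857/(-22001) + 16900/(-856))) = √(-22453/3267 + (7857*(-1/22001) + 16900*(-1/856))) = √(-22453/3267 + (-7857/22001 - 4225/214)) = √(-22453/3267 - 94635623/4708214) = √(-414888109283/15381735138) = I*√119594816605699014/66587598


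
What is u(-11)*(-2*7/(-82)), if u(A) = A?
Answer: -77/41 ≈ -1.8780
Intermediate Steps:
u(-11)*(-2*7/(-82)) = -11*(-2*7)/(-82) = -(-154)*(-1)/82 = -11*7/41 = -77/41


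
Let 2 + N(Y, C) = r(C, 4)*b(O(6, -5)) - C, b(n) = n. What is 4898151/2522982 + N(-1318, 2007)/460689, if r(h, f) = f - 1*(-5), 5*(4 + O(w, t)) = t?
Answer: 750447360337/387436684866 ≈ 1.9370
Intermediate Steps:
O(w, t) = -4 + t/5
r(h, f) = 5 + f (r(h, f) = f + 5 = 5 + f)
N(Y, C) = -47 - C (N(Y, C) = -2 + ((5 + 4)*(-4 + (⅕)*(-5)) - C) = -2 + (9*(-4 - 1) - C) = -2 + (9*(-5) - C) = -2 + (-45 - C) = -47 - C)
4898151/2522982 + N(-1318, 2007)/460689 = 4898151/2522982 + (-47 - 1*2007)/460689 = 4898151*(1/2522982) + (-47 - 2007)*(1/460689) = 1632717/840994 - 2054*1/460689 = 1632717/840994 - 2054/460689 = 750447360337/387436684866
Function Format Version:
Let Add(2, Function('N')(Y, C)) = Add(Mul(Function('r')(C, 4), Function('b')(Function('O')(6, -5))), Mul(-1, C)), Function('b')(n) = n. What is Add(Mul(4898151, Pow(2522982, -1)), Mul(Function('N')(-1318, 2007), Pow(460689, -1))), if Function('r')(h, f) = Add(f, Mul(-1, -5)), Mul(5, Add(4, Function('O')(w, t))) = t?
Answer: Rational(750447360337, 387436684866) ≈ 1.9370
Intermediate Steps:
Function('O')(w, t) = Add(-4, Mul(Rational(1, 5), t))
Function('r')(h, f) = Add(5, f) (Function('r')(h, f) = Add(f, 5) = Add(5, f))
Function('N')(Y, C) = Add(-47, Mul(-1, C)) (Function('N')(Y, C) = Add(-2, Add(Mul(Add(5, 4), Add(-4, Mul(Rational(1, 5), -5))), Mul(-1, C))) = Add(-2, Add(Mul(9, Add(-4, -1)), Mul(-1, C))) = Add(-2, Add(Mul(9, -5), Mul(-1, C))) = Add(-2, Add(-45, Mul(-1, C))) = Add(-47, Mul(-1, C)))
Add(Mul(4898151, Pow(2522982, -1)), Mul(Function('N')(-1318, 2007), Pow(460689, -1))) = Add(Mul(4898151, Pow(2522982, -1)), Mul(Add(-47, Mul(-1, 2007)), Pow(460689, -1))) = Add(Mul(4898151, Rational(1, 2522982)), Mul(Add(-47, -2007), Rational(1, 460689))) = Add(Rational(1632717, 840994), Mul(-2054, Rational(1, 460689))) = Add(Rational(1632717, 840994), Rational(-2054, 460689)) = Rational(750447360337, 387436684866)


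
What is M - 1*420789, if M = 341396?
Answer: -79393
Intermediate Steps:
M - 1*420789 = 341396 - 1*420789 = 341396 - 420789 = -79393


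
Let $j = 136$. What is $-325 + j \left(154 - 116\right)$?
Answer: $4843$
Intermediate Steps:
$-325 + j \left(154 - 116\right) = -325 + 136 \left(154 - 116\right) = -325 + 136 \cdot 38 = -325 + 5168 = 4843$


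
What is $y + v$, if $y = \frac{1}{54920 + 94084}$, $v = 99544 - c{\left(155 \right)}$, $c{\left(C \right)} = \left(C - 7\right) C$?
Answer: $\frac{11414302417}{149004} \approx 76604.0$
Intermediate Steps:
$c{\left(C \right)} = C \left(-7 + C\right)$ ($c{\left(C \right)} = \left(-7 + C\right) C = C \left(-7 + C\right)$)
$v = 76604$ ($v = 99544 - 155 \left(-7 + 155\right) = 99544 - 155 \cdot 148 = 99544 - 22940 = 76604$)
$y = \frac{1}{149004} \approx 6.7112 \cdot 10^{-6}$
$y + v = \frac{1}{149004} + 76604 = \frac{11414302417}{149004}$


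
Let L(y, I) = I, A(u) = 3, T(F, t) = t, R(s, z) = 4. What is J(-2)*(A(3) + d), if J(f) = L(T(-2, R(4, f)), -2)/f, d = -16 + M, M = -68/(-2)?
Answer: 21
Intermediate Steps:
M = 34 (M = -68*(-1/2) = 34)
d = 18 (d = -16 + 34 = 18)
J(f) = -2/f
J(-2)*(A(3) + d) = (-2/(-2))*(3 + 18) = -2*(-1/2)*21 = 1*21 = 21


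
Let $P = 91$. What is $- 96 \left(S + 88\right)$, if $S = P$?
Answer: $-17184$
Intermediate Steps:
$S = 91$
$- 96 \left(S + 88\right) = - 96 \left(91 + 88\right) = \left(-96\right) 179 = -17184$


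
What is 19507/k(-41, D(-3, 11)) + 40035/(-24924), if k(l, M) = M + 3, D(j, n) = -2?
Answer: 162050811/8308 ≈ 19505.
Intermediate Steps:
k(l, M) = 3 + M
19507/k(-41, D(-3, 11)) + 40035/(-24924) = 19507/(3 - 2) + 40035/(-24924) = 19507/1 + 40035*(-1/24924) = 19507*1 - 13345/8308 = 19507 - 13345/8308 = 162050811/8308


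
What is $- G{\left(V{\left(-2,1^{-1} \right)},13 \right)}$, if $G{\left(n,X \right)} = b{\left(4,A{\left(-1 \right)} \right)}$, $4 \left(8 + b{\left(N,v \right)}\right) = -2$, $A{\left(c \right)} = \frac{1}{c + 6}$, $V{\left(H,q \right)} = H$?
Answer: $\frac{17}{2} \approx 8.5$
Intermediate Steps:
$A{\left(c \right)} = \frac{1}{6 + c}$
$b{\left(N,v \right)} = - \frac{17}{2}$ ($b{\left(N,v \right)} = -8 + \frac{1}{4} \left(-2\right) = -8 - \frac{1}{2} = - \frac{17}{2}$)
$G{\left(n,X \right)} = - \frac{17}{2}$
$- G{\left(V{\left(-2,1^{-1} \right)},13 \right)} = \left(-1\right) \left(- \frac{17}{2}\right) = \frac{17}{2}$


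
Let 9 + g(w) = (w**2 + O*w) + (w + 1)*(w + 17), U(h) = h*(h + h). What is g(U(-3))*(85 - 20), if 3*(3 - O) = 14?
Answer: 61750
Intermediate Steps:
O = -5/3 (O = 3 - 1/3*14 = 3 - 14/3 = -5/3 ≈ -1.6667)
U(h) = 2*h**2 (U(h) = h*(2*h) = 2*h**2)
g(w) = -9 + w**2 - 5*w/3 + (1 + w)*(17 + w) (g(w) = -9 + ((w**2 - 5*w/3) + (w + 1)*(w + 17)) = -9 + ((w**2 - 5*w/3) + (1 + w)*(17 + w)) = -9 + (w**2 - 5*w/3 + (1 + w)*(17 + w)) = -9 + w**2 - 5*w/3 + (1 + w)*(17 + w))
g(U(-3))*(85 - 20) = (8 + 2*(2*(-3)**2)**2 + 49*(2*(-3)**2)/3)*(85 - 20) = (8 + 2*(2*9)**2 + 49*(2*9)/3)*65 = (8 + 2*18**2 + (49/3)*18)*65 = (8 + 2*324 + 294)*65 = (8 + 648 + 294)*65 = 950*65 = 61750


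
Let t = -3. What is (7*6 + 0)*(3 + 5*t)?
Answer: -504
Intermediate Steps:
(7*6 + 0)*(3 + 5*t) = (7*6 + 0)*(3 + 5*(-3)) = (42 + 0)*(3 - 15) = 42*(-12) = -504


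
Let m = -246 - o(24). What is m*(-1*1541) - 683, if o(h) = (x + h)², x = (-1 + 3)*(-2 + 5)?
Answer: 1765303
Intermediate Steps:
x = 6 (x = 2*3 = 6)
o(h) = (6 + h)²
m = -1146 (m = -246 - (6 + 24)² = -246 - 1*30² = -246 - 1*900 = -246 - 900 = -1146)
m*(-1*1541) - 683 = -(-1146)*1541 - 683 = -1146*(-1541) - 683 = 1765986 - 683 = 1765303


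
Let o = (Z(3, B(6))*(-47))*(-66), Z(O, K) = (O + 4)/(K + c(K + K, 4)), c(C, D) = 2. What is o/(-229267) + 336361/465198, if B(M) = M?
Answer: 151707627431/213309099732 ≈ 0.71121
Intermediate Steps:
Z(O, K) = (4 + O)/(2 + K) (Z(O, K) = (O + 4)/(K + 2) = (4 + O)/(2 + K))
o = 10857/4 (o = (((4 + 3)/(2 + 6))*(-47))*(-66) = ((7/8)*(-47))*(-66) = -329/8*(-66) = 10857/4 ≈ 2714.3)
o/(-229267) + 336361/465198 = (10857/4)/(-229267) + 336361/465198 = (10857/4)*(-1/229267) + 336361*(1/465198) = -10857/917068 + 336361/465198 = 151707627431/213309099732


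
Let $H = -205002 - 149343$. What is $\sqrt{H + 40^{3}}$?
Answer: $i \sqrt{290345} \approx 538.84 i$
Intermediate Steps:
$H = -354345$ ($H = -205002 - 149343 = -354345$)
$\sqrt{H + 40^{3}} = \sqrt{-354345 + 40^{3}} = \sqrt{-354345 + 64000} = \sqrt{-290345} = i \sqrt{290345}$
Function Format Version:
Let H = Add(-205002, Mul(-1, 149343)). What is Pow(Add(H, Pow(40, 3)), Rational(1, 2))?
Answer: Mul(I, Pow(290345, Rational(1, 2))) ≈ Mul(538.84, I)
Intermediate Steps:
H = -354345 (H = Add(-205002, -149343) = -354345)
Pow(Add(H, Pow(40, 3)), Rational(1, 2)) = Pow(Add(-354345, Pow(40, 3)), Rational(1, 2)) = Pow(Add(-354345, 64000), Rational(1, 2)) = Pow(-290345, Rational(1, 2)) = Mul(I, Pow(290345, Rational(1, 2)))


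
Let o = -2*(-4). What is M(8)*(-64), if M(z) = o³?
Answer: -32768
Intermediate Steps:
o = 8
M(z) = 512 (M(z) = 8³ = 512)
M(8)*(-64) = 512*(-64) = -32768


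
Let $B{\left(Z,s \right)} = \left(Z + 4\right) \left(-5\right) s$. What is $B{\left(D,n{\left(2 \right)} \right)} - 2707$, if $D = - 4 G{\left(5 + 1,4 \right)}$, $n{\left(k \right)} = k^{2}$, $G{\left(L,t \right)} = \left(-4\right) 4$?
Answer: $-4067$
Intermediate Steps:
$G{\left(L,t \right)} = -16$
$D = 64$ ($D = \left(-4\right) \left(-16\right) = 64$)
$B{\left(Z,s \right)} = s \left(-20 - 5 Z\right)$ ($B{\left(Z,s \right)} = \left(4 + Z\right) \left(-5\right) s = \left(-20 - 5 Z\right) s = s \left(-20 - 5 Z\right)$)
$B{\left(D,n{\left(2 \right)} \right)} - 2707 = - 5 \cdot 2^{2} \left(4 + 64\right) - 2707 = \left(-5\right) 4 \cdot 68 - 2707 = -1360 - 2707 = -4067$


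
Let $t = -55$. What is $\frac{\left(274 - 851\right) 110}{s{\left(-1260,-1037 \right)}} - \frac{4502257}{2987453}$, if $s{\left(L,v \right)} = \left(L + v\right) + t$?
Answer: $\frac{12787452389}{501892104} \approx 25.478$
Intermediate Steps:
$s{\left(L,v \right)} = -55 + L + v$ ($s{\left(L,v \right)} = \left(L + v\right) - 55 = -55 + L + v$)
$\frac{\left(274 - 851\right) 110}{s{\left(-1260,-1037 \right)}} - \frac{4502257}{2987453} = \frac{\left(274 - 851\right) 110}{-55 - 1260 - 1037} - \frac{4502257}{2987453} = \frac{\left(-577\right) 110}{-2352} - \frac{4502257}{2987453} = \left(-63470\right) \left(- \frac{1}{2352}\right) - \frac{4502257}{2987453} = \frac{31735}{1176} - \frac{4502257}{2987453} = \frac{12787452389}{501892104}$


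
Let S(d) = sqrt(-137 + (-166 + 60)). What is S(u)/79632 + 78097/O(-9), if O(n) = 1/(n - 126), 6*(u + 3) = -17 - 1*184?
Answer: -10543095 + I*sqrt(3)/8848 ≈ -1.0543e+7 + 0.00019576*I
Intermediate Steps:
u = -73/2 (u = -3 + (-17 - 1*184)/6 = -3 + (-17 - 184)/6 = -3 + (1/6)*(-201) = -3 - 67/2 = -73/2 ≈ -36.500)
S(d) = 9*I*sqrt(3) (S(d) = sqrt(-137 - 106) = sqrt(-243) = 9*I*sqrt(3))
O(n) = 1/(-126 + n)
S(u)/79632 + 78097/O(-9) = (9*I*sqrt(3))/79632 + 78097/(1/(-126 - 9)) = (9*I*sqrt(3))*(1/79632) + 78097/(1/(-135)) = I*sqrt(3)/8848 + 78097/(-1/135) = I*sqrt(3)/8848 + 78097*(-135) = I*sqrt(3)/8848 - 10543095 = -10543095 + I*sqrt(3)/8848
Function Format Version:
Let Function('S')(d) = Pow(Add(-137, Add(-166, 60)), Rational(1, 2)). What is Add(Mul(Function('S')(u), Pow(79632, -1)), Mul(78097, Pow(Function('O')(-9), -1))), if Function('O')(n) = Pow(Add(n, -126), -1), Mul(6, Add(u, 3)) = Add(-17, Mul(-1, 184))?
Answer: Add(-10543095, Mul(Rational(1, 8848), I, Pow(3, Rational(1, 2)))) ≈ Add(-1.0543e+7, Mul(0.00019576, I))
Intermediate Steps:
u = Rational(-73, 2) (u = Add(-3, Mul(Rational(1, 6), Add(-17, Mul(-1, 184)))) = Add(-3, Mul(Rational(1, 6), Add(-17, -184))) = Add(-3, Mul(Rational(1, 6), -201)) = Add(-3, Rational(-67, 2)) = Rational(-73, 2) ≈ -36.500)
Function('S')(d) = Mul(9, I, Pow(3, Rational(1, 2))) (Function('S')(d) = Pow(Add(-137, -106), Rational(1, 2)) = Pow(-243, Rational(1, 2)) = Mul(9, I, Pow(3, Rational(1, 2))))
Function('O')(n) = Pow(Add(-126, n), -1)
Add(Mul(Function('S')(u), Pow(79632, -1)), Mul(78097, Pow(Function('O')(-9), -1))) = Add(Mul(Mul(9, I, Pow(3, Rational(1, 2))), Pow(79632, -1)), Mul(78097, Pow(Pow(Add(-126, -9), -1), -1))) = Add(Mul(Mul(9, I, Pow(3, Rational(1, 2))), Rational(1, 79632)), Mul(78097, Pow(Pow(-135, -1), -1))) = Add(Mul(Rational(1, 8848), I, Pow(3, Rational(1, 2))), Mul(78097, Pow(Rational(-1, 135), -1))) = Add(Mul(Rational(1, 8848), I, Pow(3, Rational(1, 2))), Mul(78097, -135)) = Add(Mul(Rational(1, 8848), I, Pow(3, Rational(1, 2))), -10543095) = Add(-10543095, Mul(Rational(1, 8848), I, Pow(3, Rational(1, 2))))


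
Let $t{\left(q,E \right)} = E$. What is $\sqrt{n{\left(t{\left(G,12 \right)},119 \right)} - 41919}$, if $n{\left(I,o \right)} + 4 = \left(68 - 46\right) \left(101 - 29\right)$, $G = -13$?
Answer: $i \sqrt{40339} \approx 200.85 i$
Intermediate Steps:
$n{\left(I,o \right)} = 1580$ ($n{\left(I,o \right)} = -4 + \left(68 - 46\right) \left(101 - 29\right) = -4 + 22 \cdot 72 = -4 + 1584 = 1580$)
$\sqrt{n{\left(t{\left(G,12 \right)},119 \right)} - 41919} = \sqrt{1580 - 41919} = \sqrt{-40339} = i \sqrt{40339}$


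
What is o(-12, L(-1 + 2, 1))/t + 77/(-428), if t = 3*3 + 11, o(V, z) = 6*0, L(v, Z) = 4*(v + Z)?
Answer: -77/428 ≈ -0.17991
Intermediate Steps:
L(v, Z) = 4*Z + 4*v (L(v, Z) = 4*(Z + v) = 4*Z + 4*v)
o(V, z) = 0
t = 20 (t = 9 + 11 = 20)
o(-12, L(-1 + 2, 1))/t + 77/(-428) = 0/20 + 77/(-428) = 0*(1/20) + 77*(-1/428) = 0 - 77/428 = -77/428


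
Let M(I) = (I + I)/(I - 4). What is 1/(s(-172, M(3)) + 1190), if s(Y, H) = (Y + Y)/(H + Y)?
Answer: 89/106082 ≈ 0.00083897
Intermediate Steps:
M(I) = 2*I/(-4 + I) (M(I) = (2*I)/(-4 + I) = 2*I/(-4 + I))
s(Y, H) = 2*Y/(H + Y) (s(Y, H) = (2*Y)/(H + Y) = 2*Y/(H + Y))
1/(s(-172, M(3)) + 1190) = 1/(2*(-172)/(2*3/(-4 + 3) - 172) + 1190) = 1/(2*(-172)/(2*3/(-1) - 172) + 1190) = 1/(2*(-172)/(2*3*(-1) - 172) + 1190) = 1/(2*(-172)/(-6 - 172) + 1190) = 1/(2*(-172)/(-178) + 1190) = 1/(2*(-172)*(-1/178) + 1190) = 1/(172/89 + 1190) = 1/(106082/89) = 89/106082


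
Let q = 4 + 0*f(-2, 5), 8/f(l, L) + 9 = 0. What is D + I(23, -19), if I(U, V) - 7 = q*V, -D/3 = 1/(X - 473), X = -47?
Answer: -35877/520 ≈ -68.994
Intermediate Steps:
f(l, L) = -8/9 (f(l, L) = 8/(-9 + 0) = 8/(-9) = 8*(-⅑) = -8/9)
q = 4 (q = 4 + 0*(-8/9) = 4 + 0 = 4)
D = 3/520 (D = -3/(-47 - 473) = -3/(-520) = -3*(-1/520) = 3/520 ≈ 0.0057692)
I(U, V) = 7 + 4*V
D + I(23, -19) = 3/520 + (7 + 4*(-19)) = 3/520 + (7 - 76) = 3/520 - 69 = -35877/520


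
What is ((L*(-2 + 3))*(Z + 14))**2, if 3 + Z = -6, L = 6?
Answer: 900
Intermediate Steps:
Z = -9 (Z = -3 - 6 = -9)
((L*(-2 + 3))*(Z + 14))**2 = ((6*(-2 + 3))*(-9 + 14))**2 = ((6*1)*5)**2 = (6*5)**2 = 30**2 = 900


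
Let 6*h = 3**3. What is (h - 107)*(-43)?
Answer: 8815/2 ≈ 4407.5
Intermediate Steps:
h = 9/2 (h = (1/6)*3**3 = (1/6)*27 = 9/2 ≈ 4.5000)
(h - 107)*(-43) = (9/2 - 107)*(-43) = -205/2*(-43) = 8815/2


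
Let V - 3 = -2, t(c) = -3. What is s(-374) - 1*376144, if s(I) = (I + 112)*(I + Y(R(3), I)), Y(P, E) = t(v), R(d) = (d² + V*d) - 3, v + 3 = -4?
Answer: -277370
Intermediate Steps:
v = -7 (v = -3 - 4 = -7)
V = 1 (V = 3 - 2 = 1)
R(d) = -3 + d + d² (R(d) = (d² + 1*d) - 3 = (d² + d) - 3 = (d + d²) - 3 = -3 + d + d²)
Y(P, E) = -3
s(I) = (-3 + I)*(112 + I) (s(I) = (I + 112)*(I - 3) = (112 + I)*(-3 + I) = (-3 + I)*(112 + I))
s(-374) - 1*376144 = (-336 + (-374)² + 109*(-374)) - 1*376144 = (-336 + 139876 - 40766) - 376144 = 98774 - 376144 = -277370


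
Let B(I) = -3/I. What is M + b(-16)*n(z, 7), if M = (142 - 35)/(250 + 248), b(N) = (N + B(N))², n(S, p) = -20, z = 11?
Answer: -79687781/15936 ≈ -5000.5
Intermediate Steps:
b(N) = (N - 3/N)²
M = 107/498 ≈ 0.21486
M + b(-16)*n(z, 7) = 107/498 + ((-3 + (-16)²)²/(-16)²)*(-20) = 107/498 + ((-3 + 256)²/256)*(-20) = 107/498 + ((1/256)*253²)*(-20) = 107/498 + ((1/256)*64009)*(-20) = 107/498 + (64009/256)*(-20) = 107/498 - 320045/64 = -79687781/15936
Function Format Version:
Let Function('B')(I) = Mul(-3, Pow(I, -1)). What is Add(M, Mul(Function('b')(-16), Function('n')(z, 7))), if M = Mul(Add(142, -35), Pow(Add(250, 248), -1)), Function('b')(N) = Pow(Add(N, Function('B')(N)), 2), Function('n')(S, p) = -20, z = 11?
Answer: Rational(-79687781, 15936) ≈ -5000.5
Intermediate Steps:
Function('b')(N) = Pow(Add(N, Mul(-3, Pow(N, -1))), 2)
M = Rational(107, 498) (M = Mul(107, Pow(498, -1)) = Mul(107, Rational(1, 498)) = Rational(107, 498) ≈ 0.21486)
Add(M, Mul(Function('b')(-16), Function('n')(z, 7))) = Add(Rational(107, 498), Mul(Mul(Pow(-16, -2), Pow(Add(-3, Pow(-16, 2)), 2)), -20)) = Add(Rational(107, 498), Mul(Mul(Rational(1, 256), Pow(Add(-3, 256), 2)), -20)) = Add(Rational(107, 498), Mul(Mul(Rational(1, 256), Pow(253, 2)), -20)) = Add(Rational(107, 498), Mul(Mul(Rational(1, 256), 64009), -20)) = Add(Rational(107, 498), Mul(Rational(64009, 256), -20)) = Add(Rational(107, 498), Rational(-320045, 64)) = Rational(-79687781, 15936)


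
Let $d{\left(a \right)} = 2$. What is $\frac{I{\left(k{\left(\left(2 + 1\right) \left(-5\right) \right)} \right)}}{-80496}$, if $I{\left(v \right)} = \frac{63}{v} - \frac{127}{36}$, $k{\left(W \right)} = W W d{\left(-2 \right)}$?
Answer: $\frac{3049}{72446400} \approx 4.2086 \cdot 10^{-5}$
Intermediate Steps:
$k{\left(W \right)} = 2 W^{2}$ ($k{\left(W \right)} = W W 2 = W^{2} \cdot 2 = 2 W^{2}$)
$I{\left(v \right)} = - \frac{127}{36} + \frac{63}{v}$ ($I{\left(v \right)} = \frac{63}{v} - \frac{127}{36} = - \frac{127}{36} + \frac{63}{v}$)
$\frac{I{\left(k{\left(\left(2 + 1\right) \left(-5\right) \right)} \right)}}{-80496} = \frac{- \frac{127}{36} + \frac{63}{2 \left(\left(2 + 1\right) \left(-5\right)\right)^{2}}}{-80496} = \left(- \frac{127}{36} + \frac{63}{2 \left(3 \left(-5\right)\right)^{2}}\right) \left(- \frac{1}{80496}\right) = \left(- \frac{127}{36} + \frac{63}{2 \left(-15\right)^{2}}\right) \left(- \frac{1}{80496}\right) = \left(- \frac{127}{36} + \frac{63}{2 \cdot 225}\right) \left(- \frac{1}{80496}\right) = \left(- \frac{127}{36} + \frac{63}{450}\right) \left(- \frac{1}{80496}\right) = \left(- \frac{127}{36} + 63 \cdot \frac{1}{450}\right) \left(- \frac{1}{80496}\right) = \left(- \frac{127}{36} + \frac{7}{50}\right) \left(- \frac{1}{80496}\right) = \left(- \frac{3049}{900}\right) \left(- \frac{1}{80496}\right) = \frac{3049}{72446400}$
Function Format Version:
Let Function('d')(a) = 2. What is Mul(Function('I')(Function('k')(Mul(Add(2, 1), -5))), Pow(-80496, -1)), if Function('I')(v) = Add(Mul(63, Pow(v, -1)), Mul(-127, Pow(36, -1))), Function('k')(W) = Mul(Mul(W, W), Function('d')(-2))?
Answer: Rational(3049, 72446400) ≈ 4.2086e-5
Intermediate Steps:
Function('k')(W) = Mul(2, Pow(W, 2)) (Function('k')(W) = Mul(Mul(W, W), 2) = Mul(Pow(W, 2), 2) = Mul(2, Pow(W, 2)))
Function('I')(v) = Add(Rational(-127, 36), Mul(63, Pow(v, -1))) (Function('I')(v) = Add(Mul(63, Pow(v, -1)), Mul(-127, Rational(1, 36))) = Add(Mul(63, Pow(v, -1)), Rational(-127, 36)) = Add(Rational(-127, 36), Mul(63, Pow(v, -1))))
Mul(Function('I')(Function('k')(Mul(Add(2, 1), -5))), Pow(-80496, -1)) = Mul(Add(Rational(-127, 36), Mul(63, Pow(Mul(2, Pow(Mul(Add(2, 1), -5), 2)), -1))), Pow(-80496, -1)) = Mul(Add(Rational(-127, 36), Mul(63, Pow(Mul(2, Pow(Mul(3, -5), 2)), -1))), Rational(-1, 80496)) = Mul(Add(Rational(-127, 36), Mul(63, Pow(Mul(2, Pow(-15, 2)), -1))), Rational(-1, 80496)) = Mul(Add(Rational(-127, 36), Mul(63, Pow(Mul(2, 225), -1))), Rational(-1, 80496)) = Mul(Add(Rational(-127, 36), Mul(63, Pow(450, -1))), Rational(-1, 80496)) = Mul(Add(Rational(-127, 36), Mul(63, Rational(1, 450))), Rational(-1, 80496)) = Mul(Add(Rational(-127, 36), Rational(7, 50)), Rational(-1, 80496)) = Mul(Rational(-3049, 900), Rational(-1, 80496)) = Rational(3049, 72446400)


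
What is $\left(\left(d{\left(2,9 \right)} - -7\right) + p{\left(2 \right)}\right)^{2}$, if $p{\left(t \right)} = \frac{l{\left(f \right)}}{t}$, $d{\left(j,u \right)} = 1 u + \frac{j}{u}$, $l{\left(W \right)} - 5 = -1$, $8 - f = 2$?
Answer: $\frac{26896}{81} \approx 332.05$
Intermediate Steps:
$f = 6$ ($f = 8 - 2 = 6$)
$l{\left(W \right)} = 4$ ($l{\left(W \right)} = 5 - 1 = 4$)
$d{\left(j,u \right)} = u + \frac{j}{u}$
$p{\left(t \right)} = \frac{4}{t}$
$\left(\left(d{\left(2,9 \right)} - -7\right) + p{\left(2 \right)}\right)^{2} = \left(\left(\left(9 + \frac{2}{9}\right) - -7\right) + \frac{4}{2}\right)^{2} = \left(\left(\left(9 + 2 \cdot \frac{1}{9}\right) + 7\right) + 4 \cdot \frac{1}{2}\right)^{2} = \left(\left(\left(9 + \frac{2}{9}\right) + 7\right) + 2\right)^{2} = \left(\left(\frac{83}{9} + 7\right) + 2\right)^{2} = \left(\frac{146}{9} + 2\right)^{2} = \left(\frac{164}{9}\right)^{2} = \frac{26896}{81}$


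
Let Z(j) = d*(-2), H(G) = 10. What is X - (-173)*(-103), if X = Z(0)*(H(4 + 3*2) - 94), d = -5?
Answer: -18659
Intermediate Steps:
Z(j) = 10 (Z(j) = -5*(-2) = 10)
X = -840 (X = 10*(10 - 94) = 10*(-84) = -840)
X - (-173)*(-103) = -840 - (-173)*(-103) = -840 - 1*17819 = -840 - 17819 = -18659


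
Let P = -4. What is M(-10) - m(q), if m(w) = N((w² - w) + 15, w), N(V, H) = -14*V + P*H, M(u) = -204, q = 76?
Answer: 80110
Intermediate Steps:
N(V, H) = -14*V - 4*H
m(w) = -210 - 14*w² + 10*w (m(w) = -14*((w² - w) + 15) - 4*w = -14*(15 + w² - w) - 4*w = (-210 - 14*w² + 14*w) - 4*w = -210 - 14*w² + 10*w)
M(-10) - m(q) = -204 - (-210 - 14*76² + 10*76) = -204 - (-210 - 14*5776 + 760) = -204 - (-210 - 80864 + 760) = -204 - 1*(-80314) = -204 + 80314 = 80110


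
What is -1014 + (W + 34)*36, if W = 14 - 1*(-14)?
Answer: 1218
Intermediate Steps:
W = 28 (W = 14 + 14 = 28)
-1014 + (W + 34)*36 = -1014 + (28 + 34)*36 = -1014 + 62*36 = -1014 + 2232 = 1218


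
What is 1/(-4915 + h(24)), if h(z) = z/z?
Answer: -1/4914 ≈ -0.00020350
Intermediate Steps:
h(z) = 1
1/(-4915 + h(24)) = 1/(-4915 + 1) = 1/(-4914) = -1/4914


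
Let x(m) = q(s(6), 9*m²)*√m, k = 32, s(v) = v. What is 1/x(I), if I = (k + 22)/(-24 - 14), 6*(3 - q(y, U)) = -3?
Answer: -2*I*√57/63 ≈ -0.23968*I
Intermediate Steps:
q(y, U) = 7/2 (q(y, U) = 3 - ⅙*(-3) = 3 + ½ = 7/2)
I = -27/19 (I = (32 + 22)/(-24 - 14) = 54/(-38) = 54*(-1/38) = -27/19 ≈ -1.4211)
x(m) = 7*√m/2
1/x(I) = 1/(7*√(-27/19)/2) = 1/(7*(3*I*√57/19)/2) = 1/(21*I*√57/38) = -2*I*√57/63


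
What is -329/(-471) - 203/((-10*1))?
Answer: 98903/4710 ≈ 20.999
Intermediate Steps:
-329/(-471) - 203/((-10*1)) = -329*(-1/471) - 203/(-10) = 329/471 - 203*(-⅒) = 329/471 + 203/10 = 98903/4710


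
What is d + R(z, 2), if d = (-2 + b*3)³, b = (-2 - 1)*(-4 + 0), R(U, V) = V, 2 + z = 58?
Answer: 39306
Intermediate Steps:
z = 56 (z = -2 + 58 = 56)
b = 12 (b = -3*(-4) = 12)
d = 39304 (d = (-2 + 12*3)³ = (-2 + 36)³ = 34³ = 39304)
d + R(z, 2) = 39304 + 2 = 39306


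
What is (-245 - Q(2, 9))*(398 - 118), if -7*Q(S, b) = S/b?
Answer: -617320/9 ≈ -68591.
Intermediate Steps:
Q(S, b) = -S/(7*b)
(-245 - Q(2, 9))*(398 - 118) = (-245 - (-1)*2/(7*9))*(398 - 118) = (-245 - (-1)*2/(7*9))*280 = (-245 - 1*(-2/63))*280 = (-245 + 2/63)*280 = -15433/63*280 = -617320/9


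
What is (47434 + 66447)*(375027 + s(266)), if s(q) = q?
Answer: 42738742133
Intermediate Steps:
(47434 + 66447)*(375027 + s(266)) = (47434 + 66447)*(375027 + 266) = 113881*375293 = 42738742133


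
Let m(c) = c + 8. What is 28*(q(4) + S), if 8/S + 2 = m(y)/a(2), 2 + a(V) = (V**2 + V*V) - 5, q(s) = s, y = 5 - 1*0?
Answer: 1456/11 ≈ 132.36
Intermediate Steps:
y = 5 (y = 5 + 0 = 5)
m(c) = 8 + c
a(V) = -7 + 2*V**2 (a(V) = -2 + ((V**2 + V*V) - 5) = -2 + ((V**2 + V**2) - 5) = -2 + (2*V**2 - 5) = -2 + (-5 + 2*V**2) = -7 + 2*V**2)
S = 8/11 (S = 8/(-2 + (8 + 5)/(-7 + 2*2**2)) = 8/(-2 + 13/(-7 + 2*4)) = 8/(-2 + 13/(-7 + 8)) = 8/(-2 + 13/1) = 8/(-2 + 13*1) = 8/(-2 + 13) = 8/11 ≈ 0.72727)
28*(q(4) + S) = 28*(4 + 8/11) = 28*(52/11) = 1456/11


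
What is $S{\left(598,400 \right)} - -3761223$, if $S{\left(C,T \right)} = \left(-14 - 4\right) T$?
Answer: $3754023$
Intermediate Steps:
$S{\left(C,T \right)} = - 18 T$ ($S{\left(C,T \right)} = \left(-14 + \left(-7 + 3\right)\right) T = \left(-14 - 4\right) T = - 18 T$)
$S{\left(598,400 \right)} - -3761223 = \left(-18\right) 400 - -3761223 = -7200 + 3761223 = 3754023$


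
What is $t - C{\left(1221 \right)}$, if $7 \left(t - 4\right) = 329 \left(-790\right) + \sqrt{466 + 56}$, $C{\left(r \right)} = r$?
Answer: $-38347 + \frac{3 \sqrt{58}}{7} \approx -38344.0$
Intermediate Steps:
$t = -37126 + \frac{3 \sqrt{58}}{7}$ ($t = 4 + \frac{329 \left(-790\right) + \sqrt{466 + 56}}{7} = 4 + \frac{-259910 + \sqrt{522}}{7} = 4 + \frac{-259910 + 3 \sqrt{58}}{7} = 4 - \left(37130 - \frac{3 \sqrt{58}}{7}\right) = -37126 + \frac{3 \sqrt{58}}{7} \approx -37123.0$)
$t - C{\left(1221 \right)} = \left(-37126 + \frac{3 \sqrt{58}}{7}\right) - 1221 = -38347 + \frac{3 \sqrt{58}}{7}$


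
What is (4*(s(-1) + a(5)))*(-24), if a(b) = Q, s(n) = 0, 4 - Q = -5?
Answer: -864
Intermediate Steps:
Q = 9 (Q = 4 - 1*(-5) = 4 + 5 = 9)
a(b) = 9
(4*(s(-1) + a(5)))*(-24) = (4*(0 + 9))*(-24) = (4*9)*(-24) = 36*(-24) = -864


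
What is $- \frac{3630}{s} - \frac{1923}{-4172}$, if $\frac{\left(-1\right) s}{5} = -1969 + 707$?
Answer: $- \frac{301023}{2632532} \approx -0.11435$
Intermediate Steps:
$s = 6310$ ($s = - 5 \left(-1969 + 707\right) = \left(-5\right) \left(-1262\right) = 6310$)
$- \frac{3630}{s} - \frac{1923}{-4172} = - \frac{3630}{6310} - \frac{1923}{-4172} = \left(-3630\right) \frac{1}{6310} - - \frac{1923}{4172} = - \frac{363}{631} + \frac{1923}{4172} = - \frac{301023}{2632532}$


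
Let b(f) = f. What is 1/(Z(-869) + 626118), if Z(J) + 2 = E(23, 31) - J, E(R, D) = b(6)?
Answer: 1/626991 ≈ 1.5949e-6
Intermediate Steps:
E(R, D) = 6
Z(J) = 4 - J (Z(J) = -2 + (6 - J) = 4 - J)
1/(Z(-869) + 626118) = 1/((4 - 1*(-869)) + 626118) = 1/((4 + 869) + 626118) = 1/(873 + 626118) = 1/626991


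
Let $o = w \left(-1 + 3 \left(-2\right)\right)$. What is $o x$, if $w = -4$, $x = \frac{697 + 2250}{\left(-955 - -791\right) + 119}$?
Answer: $- \frac{82516}{45} \approx -1833.7$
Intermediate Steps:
$x = - \frac{2947}{45}$ ($x = \frac{2947}{\left(-955 + 791\right) + 119} = \frac{2947}{-164 + 119} = \frac{2947}{-45} = 2947 \left(- \frac{1}{45}\right) = - \frac{2947}{45} \approx -65.489$)
$o = 28$ ($o = - 4 \left(-1 + 3 \left(-2\right)\right) = - 4 \left(-1 - 6\right) = \left(-4\right) \left(-7\right) = 28$)
$o x = 28 \left(- \frac{2947}{45}\right) = - \frac{82516}{45}$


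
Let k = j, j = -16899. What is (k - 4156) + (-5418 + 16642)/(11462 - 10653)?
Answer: -17022271/809 ≈ -21041.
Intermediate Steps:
k = -16899
(k - 4156) + (-5418 + 16642)/(11462 - 10653) = (-16899 - 4156) + (-5418 + 16642)/(11462 - 10653) = -21055 + 11224/809 = -17022271/809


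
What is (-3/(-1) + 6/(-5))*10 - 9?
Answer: 9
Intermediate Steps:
(-3/(-1) + 6/(-5))*10 - 9 = (-3*(-1) + 6*(-⅕))*10 - 9 = (3 - 6/5)*10 - 9 = (9/5)*10 - 9 = 18 - 9 = 9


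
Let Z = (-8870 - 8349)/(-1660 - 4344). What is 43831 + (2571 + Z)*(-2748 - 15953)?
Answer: -288732798279/6004 ≈ -4.8090e+7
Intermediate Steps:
Z = 17219/6004 (Z = -17219/(-6004) = -17219*(-1/6004) = 17219/6004 ≈ 2.8679)
43831 + (2571 + Z)*(-2748 - 15953) = 43831 + (2571 + 17219/6004)*(-2748 - 15953) = 43831 + (15453503/6004)*(-18701) = 43831 - 288995959603/6004 = -288732798279/6004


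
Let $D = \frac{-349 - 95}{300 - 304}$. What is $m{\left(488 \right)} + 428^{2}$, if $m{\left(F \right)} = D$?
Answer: $183295$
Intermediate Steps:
$D = 111$ ($D = - \frac{444}{-4} = \left(-444\right) \left(- \frac{1}{4}\right) = 111$)
$m{\left(F \right)} = 111$
$m{\left(488 \right)} + 428^{2} = 111 + 428^{2} = 111 + 183184 = 183295$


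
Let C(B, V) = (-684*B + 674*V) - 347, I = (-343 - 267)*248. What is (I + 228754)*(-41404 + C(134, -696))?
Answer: -46678937214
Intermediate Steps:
I = -151280 (I = -610*248 = -151280)
C(B, V) = -347 - 684*B + 674*V
(I + 228754)*(-41404 + C(134, -696)) = (-151280 + 228754)*(-41404 + (-347 - 684*134 + 674*(-696))) = 77474*(-41404 + (-347 - 91656 - 469104)) = 77474*(-41404 - 561107) = 77474*(-602511) = -46678937214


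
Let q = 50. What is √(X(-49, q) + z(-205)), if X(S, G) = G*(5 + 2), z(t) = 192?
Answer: √542 ≈ 23.281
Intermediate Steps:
X(S, G) = 7*G (X(S, G) = G*7 = 7*G)
√(X(-49, q) + z(-205)) = √(7*50 + 192) = √(350 + 192) = √542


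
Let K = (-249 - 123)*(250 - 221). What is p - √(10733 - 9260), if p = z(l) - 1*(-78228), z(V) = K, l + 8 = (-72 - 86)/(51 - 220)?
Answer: 67440 - √1473 ≈ 67402.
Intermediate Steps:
l = -1194/169 (l = -8 + (-72 - 86)/(51 - 220) = -8 - 158/(-169) = -8 - 158*(-1/169) = -8 + 158/169 = -1194/169 ≈ -7.0651)
K = -10788 (K = -372*29 = -10788)
z(V) = -10788
p = 67440 (p = -10788 - 1*(-78228) = -10788 + 78228 = 67440)
p - √(10733 - 9260) = 67440 - √(10733 - 9260) = 67440 - √1473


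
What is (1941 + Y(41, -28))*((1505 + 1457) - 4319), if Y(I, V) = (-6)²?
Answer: -2682789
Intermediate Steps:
Y(I, V) = 36
(1941 + Y(41, -28))*((1505 + 1457) - 4319) = (1941 + 36)*((1505 + 1457) - 4319) = 1977*(2962 - 4319) = 1977*(-1357) = -2682789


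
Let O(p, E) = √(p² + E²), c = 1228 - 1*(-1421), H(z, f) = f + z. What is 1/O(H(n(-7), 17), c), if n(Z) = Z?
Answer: √7017301/7017301 ≈ 0.00037750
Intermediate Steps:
c = 2649 (c = 1228 + 1421 = 2649)
O(p, E) = √(E² + p²)
1/O(H(n(-7), 17), c) = 1/(√(2649² + (17 - 7)²)) = 1/(√(7017201 + 10²)) = 1/(√(7017201 + 100)) = 1/(√7017301) = √7017301/7017301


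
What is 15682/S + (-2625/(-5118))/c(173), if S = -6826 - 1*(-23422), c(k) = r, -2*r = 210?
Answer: 3326899/3539097 ≈ 0.94004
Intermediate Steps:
r = -105 (r = -½*210 = -105)
c(k) = -105
S = 16596 (S = -6826 + 23422 = 16596)
15682/S + (-2625/(-5118))/c(173) = 15682/16596 - 2625/(-5118)/(-105) = 15682*(1/16596) - 2625*(-1/5118)*(-1/105) = 7841/8298 + (875/1706)*(-1/105) = 7841/8298 - 25/5118 = 3326899/3539097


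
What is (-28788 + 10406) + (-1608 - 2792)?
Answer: -22782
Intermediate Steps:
(-28788 + 10406) + (-1608 - 2792) = -18382 - 4400 = -22782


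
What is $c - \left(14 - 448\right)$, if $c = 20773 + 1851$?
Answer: $23058$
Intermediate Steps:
$c = 22624$
$c - \left(14 - 448\right) = 22624 - \left(14 - 448\right) = 22624 - -434 = 22624 + 434 = 23058$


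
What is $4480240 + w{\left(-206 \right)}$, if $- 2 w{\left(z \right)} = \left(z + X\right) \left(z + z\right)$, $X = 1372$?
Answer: $4720436$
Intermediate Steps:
$w{\left(z \right)} = - z \left(1372 + z\right)$ ($w{\left(z \right)} = - \frac{\left(z + 1372\right) \left(z + z\right)}{2} = - \frac{\left(1372 + z\right) 2 z}{2} = - \frac{2 z \left(1372 + z\right)}{2} = - z \left(1372 + z\right)$)
$4480240 + w{\left(-206 \right)} = 4480240 - - 206 \left(1372 - 206\right) = 4480240 - \left(-206\right) 1166 = 4480240 + 240196 = 4720436$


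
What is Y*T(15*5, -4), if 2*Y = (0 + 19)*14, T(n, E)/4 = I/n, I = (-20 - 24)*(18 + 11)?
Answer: -678832/75 ≈ -9051.1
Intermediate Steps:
I = -1276 (I = -44*29 = -1276)
T(n, E) = -5104/n (T(n, E) = 4*(-1276/n) = -5104/n)
Y = 133 (Y = ((0 + 19)*14)/2 = (19*14)/2 = (1/2)*266 = 133)
Y*T(15*5, -4) = 133*(-5104/(15*5)) = 133*(-5104/75) = -678832/75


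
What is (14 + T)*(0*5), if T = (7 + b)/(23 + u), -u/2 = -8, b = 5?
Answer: 0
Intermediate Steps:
u = 16 (u = -2*(-8) = 16)
T = 4/13 (T = (7 + 5)/(23 + 16) = 12/39 = 12*(1/39) = 4/13 ≈ 0.30769)
(14 + T)*(0*5) = (14 + 4/13)*(0*5) = (186/13)*0 = 0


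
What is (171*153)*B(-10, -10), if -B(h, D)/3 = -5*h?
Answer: -3924450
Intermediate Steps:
B(h, D) = 15*h (B(h, D) = -(-15)*h = 15*h)
(171*153)*B(-10, -10) = (171*153)*(15*(-10)) = 26163*(-150) = -3924450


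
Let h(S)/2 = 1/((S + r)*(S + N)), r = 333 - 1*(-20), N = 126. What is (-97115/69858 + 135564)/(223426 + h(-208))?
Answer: 56299939478165/92790115835202 ≈ 0.60674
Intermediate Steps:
r = 353 (r = 333 + 20 = 353)
h(S) = 2/((126 + S)*(353 + S)) (h(S) = 2/(((S + 353)*(S + 126))) = 2/(((353 + S)*(126 + S))) = 2/(((126 + S)*(353 + S))) = 2*(1/((126 + S)*(353 + S))) = 2/((126 + S)*(353 + S)))
(-97115/69858 + 135564)/(223426 + h(-208)) = (-97115/69858 + 135564)/(223426 + 2/(44478 + (-208)² + 479*(-208))) = (-97115*1/69858 + 135564)/(223426 + 2/(44478 + 43264 - 99632)) = (-97115/69858 + 135564)/(223426 + 2/(-11890)) = 9470132797/(69858*(223426 + 2*(-1/11890))) = 9470132797/(69858*(223426 - 1/5945)) = 9470132797/(69858*(1328267569/5945)) = (9470132797/69858)*(5945/1328267569) = 56299939478165/92790115835202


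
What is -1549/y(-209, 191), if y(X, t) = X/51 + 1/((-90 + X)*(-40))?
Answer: 944828040/2499589 ≈ 377.99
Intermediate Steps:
y(X, t) = -1/(40*(-90 + X)) + X/51 (y(X, t) = X*(1/51) - 1/40/(-90 + X) = X/51 - 1/(40*(-90 + X)) = -1/(40*(-90 + X)) + X/51)
-1549/y(-209, 191) = -1549*2040*(-90 - 209)/(-51 - 3600*(-209) + 40*(-209)²) = -1549*(-609960/(-51 + 752400 + 40*43681)) = -1549*(-609960/(-51 + 752400 + 1747240)) = -1549/((1/2040)*(-1/299)*2499589) = -1549/(-2499589/609960) = -1549*(-609960/2499589) = 944828040/2499589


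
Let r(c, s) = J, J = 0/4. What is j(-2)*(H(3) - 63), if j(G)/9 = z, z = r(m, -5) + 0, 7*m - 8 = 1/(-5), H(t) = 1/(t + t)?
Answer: 0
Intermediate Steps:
H(t) = 1/(2*t)
m = 39/35 (m = 8/7 + (1/7)/(-5) = 8/7 + (1/7)*(-1/5) = 8/7 - 1/35 = 39/35 ≈ 1.1143)
J = 0 (J = 0*(1/4) = 0)
r(c, s) = 0
z = 0 (z = 0 + 0 = 0)
j(G) = 0 (j(G) = 9*0 = 0)
j(-2)*(H(3) - 63) = 0*((1/2)/3 - 63) = 0*((1/2)*(1/3) - 63) = 0*(1/6 - 63) = 0*(-377/6) = 0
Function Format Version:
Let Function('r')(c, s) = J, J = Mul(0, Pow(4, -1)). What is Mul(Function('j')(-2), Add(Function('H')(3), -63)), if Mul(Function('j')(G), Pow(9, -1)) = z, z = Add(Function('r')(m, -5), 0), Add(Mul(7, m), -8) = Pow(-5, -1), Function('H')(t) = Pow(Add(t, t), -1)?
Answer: 0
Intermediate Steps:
Function('H')(t) = Mul(Rational(1, 2), Pow(t, -1)) (Function('H')(t) = Pow(Mul(2, t), -1) = Mul(Rational(1, 2), Pow(t, -1)))
m = Rational(39, 35) (m = Add(Rational(8, 7), Mul(Rational(1, 7), Pow(-5, -1))) = Add(Rational(8, 7), Mul(Rational(1, 7), Rational(-1, 5))) = Add(Rational(8, 7), Rational(-1, 35)) = Rational(39, 35) ≈ 1.1143)
J = 0 (J = Mul(0, Rational(1, 4)) = 0)
Function('r')(c, s) = 0
z = 0 (z = Add(0, 0) = 0)
Function('j')(G) = 0 (Function('j')(G) = Mul(9, 0) = 0)
Mul(Function('j')(-2), Add(Function('H')(3), -63)) = Mul(0, Add(Mul(Rational(1, 2), Pow(3, -1)), -63)) = Mul(0, Add(Mul(Rational(1, 2), Rational(1, 3)), -63)) = Mul(0, Add(Rational(1, 6), -63)) = Mul(0, Rational(-377, 6)) = 0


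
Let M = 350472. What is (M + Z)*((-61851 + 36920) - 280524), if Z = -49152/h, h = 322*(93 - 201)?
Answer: -155121038049080/1449 ≈ -1.0705e+11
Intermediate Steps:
h = -34776 (h = 322*(-108) = -34776)
Z = 2048/1449 (Z = -49152/(-34776) = -49152*(-1/34776) = 2048/1449 ≈ 1.4134)
(M + Z)*((-61851 + 36920) - 280524) = (350472 + 2048/1449)*((-61851 + 36920) - 280524) = 507835976*(-24931 - 280524)/1449 = (507835976/1449)*(-305455) = -155121038049080/1449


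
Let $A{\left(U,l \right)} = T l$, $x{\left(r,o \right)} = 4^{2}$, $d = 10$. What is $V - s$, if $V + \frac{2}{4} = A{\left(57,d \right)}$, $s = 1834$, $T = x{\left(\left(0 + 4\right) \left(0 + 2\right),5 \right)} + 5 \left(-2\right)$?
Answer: $- \frac{3549}{2} \approx -1774.5$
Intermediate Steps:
$x{\left(r,o \right)} = 16$
$T = 6$ ($T = 16 + 5 \left(-2\right) = 16 - 10 = 6$)
$A{\left(U,l \right)} = 6 l$
$V = \frac{119}{2}$ ($V = - \frac{1}{2} + 6 \cdot 10 = - \frac{1}{2} + 60 = \frac{119}{2} \approx 59.5$)
$V - s = \frac{119}{2} - 1834 = - \frac{3549}{2}$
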